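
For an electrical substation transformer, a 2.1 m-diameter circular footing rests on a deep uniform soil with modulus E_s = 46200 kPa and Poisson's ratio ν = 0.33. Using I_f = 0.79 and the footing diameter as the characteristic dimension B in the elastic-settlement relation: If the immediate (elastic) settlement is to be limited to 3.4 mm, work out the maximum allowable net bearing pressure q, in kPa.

S_e = q·B·(1−ν²)/E_s · I_f  ⇒  q = S_e·E_s / (B·(1−ν²)·I_f).
q = 0.0034 × 46200 / (2.1 × 0.8911 × 0.79) = 106.3 kPa

q ≈ 106 kPa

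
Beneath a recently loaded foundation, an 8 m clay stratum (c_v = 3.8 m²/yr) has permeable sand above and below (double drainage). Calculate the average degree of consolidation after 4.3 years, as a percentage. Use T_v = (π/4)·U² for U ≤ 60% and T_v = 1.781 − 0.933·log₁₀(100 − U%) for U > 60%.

U ≈ 93.5 %

Drainage path length: H_d = H/2 = 4 m (double drainage).
T_v = c_v·t/H_d² = 3.8×4.3/4² = 1.0212.
T_v = 1.0212 corresponds to the U > 60% branch:
U = 1 − 10^((1.781 − T_v)/0.933)/100 = 0.9348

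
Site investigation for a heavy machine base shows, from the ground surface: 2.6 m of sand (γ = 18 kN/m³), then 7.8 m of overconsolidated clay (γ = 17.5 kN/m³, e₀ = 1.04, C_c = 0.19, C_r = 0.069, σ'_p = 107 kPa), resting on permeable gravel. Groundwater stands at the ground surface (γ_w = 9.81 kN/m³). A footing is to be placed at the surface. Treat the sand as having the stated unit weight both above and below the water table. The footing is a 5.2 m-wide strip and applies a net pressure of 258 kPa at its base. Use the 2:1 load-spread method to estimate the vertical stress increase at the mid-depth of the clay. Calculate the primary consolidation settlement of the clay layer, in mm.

Mid-depth of clay below the ground surface: z = 2.6 + 7.8/2 = 6.5 m.
Total vertical stress at mid-clay: σ_v = 18×2.6 + 17.5×3.9 = 115.05 kPa.
Pore pressure: u = 9.81×(6.5 − 0) = 63.765 kPa.
Initial effective stress: σ'_0 = σ_v − u = 115.05 − 63.765 = 51.285 kPa.
Stress increase at mid-clay by the 2:1 spreading method:
Δσ = qB/(B+z) = 258×5.2/(5.2+6.5) = 114.67 kPa
Final effective stress: σ'_f = 51.285 + 114.67 = 165.95 kPa.
σ'_f = 165.95 > σ'_p = 107 kPa, so the stress path crosses the preconsolidation pressure — recompression up to σ'_p, then virgin compression beyond:
S_c = H/(1+e₀)·[C_r·log₁₀(σ'_p/σ'_0) + C_c·log₁₀(σ'_f/σ'_p)]
    = 7.8/2.04 × [0.069×log₁₀(107/51.285) + 0.19×log₁₀(165.95/107)]
    = 3.8235 × [0.022038 + 0.036213] = 0.2227 m

S_c ≈ 223 mm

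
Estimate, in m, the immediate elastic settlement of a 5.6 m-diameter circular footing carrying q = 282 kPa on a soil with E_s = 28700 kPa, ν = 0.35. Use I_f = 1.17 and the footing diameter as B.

Immediate (elastic) settlement: S_e = q·B·(1−ν²)/E_s · I_f.
S_e = 282 × 5.6 × (1 − 0.35²) / 28700 × 1.17
    = 282 × 5.6 × 0.8775 / 28700 × 1.17
    = 0.05649 m

S_e ≈ 0.0565 m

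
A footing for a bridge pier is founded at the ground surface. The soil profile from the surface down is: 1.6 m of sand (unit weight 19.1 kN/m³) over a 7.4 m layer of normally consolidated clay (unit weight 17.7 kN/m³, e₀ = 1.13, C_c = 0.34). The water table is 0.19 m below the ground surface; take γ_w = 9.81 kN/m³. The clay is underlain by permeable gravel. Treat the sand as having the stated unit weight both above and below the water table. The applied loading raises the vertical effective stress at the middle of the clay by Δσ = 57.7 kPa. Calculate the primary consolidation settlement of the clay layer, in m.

S_c ≈ 0.417 m

Mid-depth of clay below the ground surface: z = 1.6 + 7.4/2 = 5.3 m.
Total vertical stress at mid-clay: σ_v = 19.1×1.6 + 17.7×3.7 = 96.05 kPa.
Pore pressure: u = 9.81×(5.3 − 0.19) = 50.129 kPa.
Initial effective stress: σ'_0 = σ_v − u = 96.05 − 50.129 = 45.921 kPa.
Final effective stress: σ'_f = σ'_0 + Δσ = 45.921 + 57.7 = 103.62 kPa.
Normally consolidated clay, so the full stress increment lies on the virgin compression line:
S_c = C_c·H/(1+e₀)·log₁₀(σ'_f/σ'_0) = 0.34×7.4/(1+1.13)×log₁₀(103.62/45.921)
    = 1.1812 × 0.35343 = 0.4175 m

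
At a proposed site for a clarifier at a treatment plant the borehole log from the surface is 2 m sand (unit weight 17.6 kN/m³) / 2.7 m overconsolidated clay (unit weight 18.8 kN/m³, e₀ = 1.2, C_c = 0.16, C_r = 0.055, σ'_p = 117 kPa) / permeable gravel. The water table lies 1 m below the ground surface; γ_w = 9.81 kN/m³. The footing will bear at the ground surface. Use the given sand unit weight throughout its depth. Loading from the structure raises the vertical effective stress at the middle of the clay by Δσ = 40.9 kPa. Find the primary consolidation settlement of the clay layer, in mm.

S_c ≈ 21.6 mm

Mid-depth of clay below the ground surface: z = 2 + 2.7/2 = 3.35 m.
Total vertical stress at mid-clay: σ_v = 17.6×2 + 18.8×1.35 = 60.58 kPa.
Pore pressure: u = 9.81×(3.35 − 1) = 23.054 kPa.
Initial effective stress: σ'_0 = σ_v − u = 60.58 − 23.054 = 37.526 kPa.
Final effective stress: σ'_f = 37.526 + 40.9 = 78.426 kPa.
σ'_f = 78.426 ≤ σ'_p = 117 kPa, so the clay remains overconsolidated and only the recompression index applies:
S_c = C_r·H/(1+e₀)·log₁₀(σ'_f/σ'_0) = 0.055×2.7/2.2×log₁₀(78.426/37.526)
    = 0.067502 × 0.32013 = 0.02161 m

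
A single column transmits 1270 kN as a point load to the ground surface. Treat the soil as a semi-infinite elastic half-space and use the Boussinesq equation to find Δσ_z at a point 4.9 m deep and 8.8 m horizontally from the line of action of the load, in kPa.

Boussinesq vertical stress below a point load on an elastic half-space:
Δσ_z = 3P/(2πz²) · [1 + (r/z)²]^(−5/2)
r/z = 8.8/4.9 = 1.7959; [1+(r/z)²]^(−5/2) = 0.027249.
Δσ_z = 3×1270/(2π×4.9²) × 0.027249 = 25.255 × 0.027249 = 0.6882 kPa

Δσ_z ≈ 0.688 kPa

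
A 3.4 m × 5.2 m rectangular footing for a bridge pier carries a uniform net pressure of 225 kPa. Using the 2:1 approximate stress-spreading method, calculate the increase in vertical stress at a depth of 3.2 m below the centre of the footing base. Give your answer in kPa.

Δσ_z ≈ 71.8 kPa

By the 2:1 method the load spreads at 1 horizontal : 2 vertical, so at depth z the loaded area has grown by z in each plan dimension:
Δσ = qBL/((B+z)(L+z)) = 225×3.4×5.2/((3.4+3.2)(5.2+3.2)) = 71.753 kPa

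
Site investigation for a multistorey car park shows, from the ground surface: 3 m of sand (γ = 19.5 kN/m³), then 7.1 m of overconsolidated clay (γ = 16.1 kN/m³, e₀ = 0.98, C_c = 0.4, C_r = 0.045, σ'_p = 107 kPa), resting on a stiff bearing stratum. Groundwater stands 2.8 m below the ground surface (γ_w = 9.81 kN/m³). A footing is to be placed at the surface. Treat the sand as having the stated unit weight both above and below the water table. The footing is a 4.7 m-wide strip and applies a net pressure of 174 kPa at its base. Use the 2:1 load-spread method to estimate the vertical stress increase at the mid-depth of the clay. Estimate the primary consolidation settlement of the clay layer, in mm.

Mid-depth of clay below the ground surface: z = 3 + 7.1/2 = 6.55 m.
Total vertical stress at mid-clay: σ_v = 19.5×3 + 16.1×3.55 = 115.66 kPa.
Pore pressure: u = 9.81×(6.55 − 2.8) = 36.788 kPa.
Initial effective stress: σ'_0 = σ_v − u = 115.66 − 36.788 = 78.872 kPa.
Stress increase at mid-clay by the 2:1 spreading method:
Δσ = qB/(B+z) = 174×4.7/(4.7+6.55) = 72.693 kPa
Final effective stress: σ'_f = 78.872 + 72.693 = 151.56 kPa.
σ'_f = 151.56 > σ'_p = 107 kPa, so the stress path crosses the preconsolidation pressure — recompression up to σ'_p, then virgin compression beyond:
S_c = H/(1+e₀)·[C_r·log₁₀(σ'_p/σ'_0) + C_c·log₁₀(σ'_f/σ'_p)]
    = 7.1/1.98 × [0.045×log₁₀(107/78.872) + 0.4×log₁₀(151.56/107)]
    = 3.5859 × [0.0059607 + 0.06048] = 0.2382 m

S_c ≈ 238 mm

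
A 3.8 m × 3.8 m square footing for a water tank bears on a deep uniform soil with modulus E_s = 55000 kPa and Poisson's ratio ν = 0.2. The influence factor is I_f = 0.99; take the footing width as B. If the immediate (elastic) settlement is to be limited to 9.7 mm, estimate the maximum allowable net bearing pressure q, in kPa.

S_e = q·B·(1−ν²)/E_s · I_f  ⇒  q = S_e·E_s / (B·(1−ν²)·I_f).
q = 0.0097 × 55000 / (3.8 × 0.96 × 0.99) = 147.7 kPa

q ≈ 148 kPa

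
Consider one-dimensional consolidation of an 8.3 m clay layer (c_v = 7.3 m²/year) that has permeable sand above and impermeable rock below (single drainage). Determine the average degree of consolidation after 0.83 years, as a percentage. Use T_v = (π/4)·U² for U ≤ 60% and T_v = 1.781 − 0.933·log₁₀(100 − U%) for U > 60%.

Drainage path length: H_d = H = 8.3 m (single drainage).
T_v = c_v·t/H_d² = 7.3×0.83/8.3² = 0.087952.
T_v = 0.087952 corresponds to the U ≤ 60% branch:
U = √(4T_v/π) = 0.3346

U ≈ 33.5 %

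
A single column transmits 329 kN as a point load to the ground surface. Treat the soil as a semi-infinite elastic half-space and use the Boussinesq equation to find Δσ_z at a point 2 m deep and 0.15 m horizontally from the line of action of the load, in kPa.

Boussinesq vertical stress below a point load on an elastic half-space:
Δσ_z = 3P/(2πz²) · [1 + (r/z)²]^(−5/2)
r/z = 0.15/2 = 0.075; [1+(r/z)²]^(−5/2) = 0.98607.
Δσ_z = 3×329/(2π×2²) × 0.98607 = 39.271 × 0.98607 = 38.72 kPa

Δσ_z ≈ 38.7 kPa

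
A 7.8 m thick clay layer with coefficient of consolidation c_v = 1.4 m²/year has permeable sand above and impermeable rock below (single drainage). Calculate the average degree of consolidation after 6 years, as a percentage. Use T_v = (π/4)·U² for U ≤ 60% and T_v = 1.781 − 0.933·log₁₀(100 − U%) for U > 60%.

U ≈ 41.9 %

Drainage path length: H_d = H = 7.8 m (single drainage).
T_v = c_v·t/H_d² = 1.4×6/7.8² = 0.13807.
T_v = 0.13807 corresponds to the U ≤ 60% branch:
U = √(4T_v/π) = 0.4193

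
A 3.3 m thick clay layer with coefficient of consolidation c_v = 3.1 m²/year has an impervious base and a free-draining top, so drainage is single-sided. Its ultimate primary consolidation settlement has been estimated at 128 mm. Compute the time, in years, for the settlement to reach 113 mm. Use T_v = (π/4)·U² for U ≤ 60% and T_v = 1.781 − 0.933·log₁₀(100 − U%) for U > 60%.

t ≈ 2.75 years

Drainage path length: H_d = H = 3.3 m (single drainage).
U = S(t)/S_ult = 113/128 = 0.8828.
U > 60%: T_v = 1.781 − 0.933·log₁₀(100 − 88.281) = 0.78373.
t = T_v·H_d²/c_v = 0.78373×3.3²/3.1 = 2.753 years.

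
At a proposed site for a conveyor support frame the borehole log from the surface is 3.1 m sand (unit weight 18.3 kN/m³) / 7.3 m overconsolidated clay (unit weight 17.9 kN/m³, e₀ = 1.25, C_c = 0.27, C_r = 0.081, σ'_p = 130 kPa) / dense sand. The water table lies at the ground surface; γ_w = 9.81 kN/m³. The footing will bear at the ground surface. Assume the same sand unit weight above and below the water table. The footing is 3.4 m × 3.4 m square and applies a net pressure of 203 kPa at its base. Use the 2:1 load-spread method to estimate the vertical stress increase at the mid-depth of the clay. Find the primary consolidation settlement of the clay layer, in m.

S_c ≈ 0.039 m

Mid-depth of clay below the ground surface: z = 3.1 + 7.3/2 = 6.75 m.
Total vertical stress at mid-clay: σ_v = 18.3×3.1 + 17.9×3.65 = 122.06 kPa.
Pore pressure: u = 9.81×(6.75 − 0) = 66.218 kPa.
Initial effective stress: σ'_0 = σ_v − u = 122.06 − 66.218 = 55.842 kPa.
Stress increase at mid-clay by the 2:1 spreading method:
Δσ = qBL/((B+z)(L+z)) = 203×3.4×3.4/((3.4+6.75)(3.4+6.75)) = 22.778 kPa
Final effective stress: σ'_f = 55.842 + 22.778 = 78.62 kPa.
σ'_f = 78.62 ≤ σ'_p = 130 kPa, so the clay remains overconsolidated and only the recompression index applies:
S_c = C_r·H/(1+e₀)·log₁₀(σ'_f/σ'_0) = 0.081×7.3/2.25×log₁₀(78.62/55.842)
    = 0.2628 × 0.14857 = 0.03904 m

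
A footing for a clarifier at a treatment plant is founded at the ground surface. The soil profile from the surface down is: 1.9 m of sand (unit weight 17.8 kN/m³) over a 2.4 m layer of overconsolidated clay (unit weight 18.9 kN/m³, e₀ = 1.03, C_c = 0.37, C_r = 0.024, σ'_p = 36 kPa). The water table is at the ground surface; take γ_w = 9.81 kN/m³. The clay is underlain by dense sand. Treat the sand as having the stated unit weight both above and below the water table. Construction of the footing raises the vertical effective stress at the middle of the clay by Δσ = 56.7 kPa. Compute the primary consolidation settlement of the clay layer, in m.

Mid-depth of clay below the ground surface: z = 1.9 + 2.4/2 = 3.1 m.
Total vertical stress at mid-clay: σ_v = 17.8×1.9 + 18.9×1.2 = 56.5 kPa.
Pore pressure: u = 9.81×(3.1 − 0) = 30.411 kPa.
Initial effective stress: σ'_0 = σ_v − u = 56.5 − 30.411 = 26.089 kPa.
Final effective stress: σ'_f = 26.089 + 56.7 = 82.789 kPa.
σ'_f = 82.789 > σ'_p = 36 kPa, so the stress path crosses the preconsolidation pressure — recompression up to σ'_p, then virgin compression beyond:
S_c = H/(1+e₀)·[C_r·log₁₀(σ'_p/σ'_0) + C_c·log₁₀(σ'_f/σ'_p)]
    = 2.4/2.03 × [0.024×log₁₀(36/26.089) + 0.37×log₁₀(82.789/36)]
    = 1.1823 × [0.0033563 + 0.13382] = 0.1622 m

S_c ≈ 0.162 m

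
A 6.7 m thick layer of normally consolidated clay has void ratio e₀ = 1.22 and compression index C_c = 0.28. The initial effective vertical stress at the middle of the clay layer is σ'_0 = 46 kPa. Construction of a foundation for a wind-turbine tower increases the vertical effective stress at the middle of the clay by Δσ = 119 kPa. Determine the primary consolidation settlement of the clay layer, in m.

S_c ≈ 0.469 m

Final effective stress: σ'_f = σ'_0 + Δσ = 46 + 119 = 165 kPa.
Normally consolidated clay, so the full stress increment lies on the virgin compression line:
S_c = C_c·H/(1+e₀)·log₁₀(σ'_f/σ'_0) = 0.28×6.7/(1+1.22)×log₁₀(165/46)
    = 0.84505 × 0.55473 = 0.4688 m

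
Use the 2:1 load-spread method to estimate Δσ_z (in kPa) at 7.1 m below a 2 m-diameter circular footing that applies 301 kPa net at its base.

Δσ_z ≈ 14.5 kPa

By the 2:1 method the load spreads at 1 horizontal : 2 vertical, so at depth z the loaded area has grown by z in each plan dimension:
Δσ ≈ qD²/(D+z)² = 301×2²/(2+7.1)² = 14.539 kPa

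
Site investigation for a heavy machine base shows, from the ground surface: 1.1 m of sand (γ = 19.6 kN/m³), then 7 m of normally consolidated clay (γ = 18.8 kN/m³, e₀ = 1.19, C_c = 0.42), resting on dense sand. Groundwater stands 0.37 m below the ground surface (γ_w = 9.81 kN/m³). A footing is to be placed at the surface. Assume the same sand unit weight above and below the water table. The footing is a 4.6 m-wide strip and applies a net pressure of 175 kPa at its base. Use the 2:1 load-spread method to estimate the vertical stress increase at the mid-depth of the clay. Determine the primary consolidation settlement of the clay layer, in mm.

Mid-depth of clay below the ground surface: z = 1.1 + 7/2 = 4.6 m.
Total vertical stress at mid-clay: σ_v = 19.6×1.1 + 18.8×3.5 = 87.36 kPa.
Pore pressure: u = 9.81×(4.6 − 0.37) = 41.496 kPa.
Initial effective stress: σ'_0 = σ_v − u = 87.36 − 41.496 = 45.864 kPa.
Stress increase at mid-clay by the 2:1 spreading method:
Δσ = qB/(B+z) = 175×4.6/(4.6+4.6) = 87.5 kPa
Final effective stress: σ'_f = σ'_0 + Δσ = 45.864 + 87.5 = 133.36 kPa.
Normally consolidated clay, so the full stress increment lies on the virgin compression line:
S_c = C_c·H/(1+e₀)·log₁₀(σ'_f/σ'_0) = 0.42×7/(1+1.19)×log₁₀(133.36/45.864)
    = 1.3425 × 0.46355 = 0.6223 m

S_c ≈ 622 mm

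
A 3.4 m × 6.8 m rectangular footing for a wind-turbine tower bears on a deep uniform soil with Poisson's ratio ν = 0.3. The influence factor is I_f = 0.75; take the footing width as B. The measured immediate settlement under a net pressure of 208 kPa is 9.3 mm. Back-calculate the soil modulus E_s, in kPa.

E_s ≈ 51900 kPa

S_e = q·B·(1−ν²)/E_s · I_f  ⇒  E_s = q·B·(1−ν²)·I_f / S_e.
E_s = 208 × 3.4 × 0.91 × 0.75 / 0.0093 = 51900 kPa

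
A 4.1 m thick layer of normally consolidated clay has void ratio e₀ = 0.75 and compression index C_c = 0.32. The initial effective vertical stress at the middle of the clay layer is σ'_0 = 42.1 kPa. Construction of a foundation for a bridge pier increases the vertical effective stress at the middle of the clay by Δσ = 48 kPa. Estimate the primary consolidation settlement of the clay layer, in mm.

Final effective stress: σ'_f = σ'_0 + Δσ = 42.1 + 48 = 90.1 kPa.
Normally consolidated clay, so the full stress increment lies on the virgin compression line:
S_c = C_c·H/(1+e₀)·log₁₀(σ'_f/σ'_0) = 0.32×4.1/(1+0.75)×log₁₀(90.1/42.1)
    = 0.74971 × 0.33044 = 0.2477 m

S_c ≈ 248 mm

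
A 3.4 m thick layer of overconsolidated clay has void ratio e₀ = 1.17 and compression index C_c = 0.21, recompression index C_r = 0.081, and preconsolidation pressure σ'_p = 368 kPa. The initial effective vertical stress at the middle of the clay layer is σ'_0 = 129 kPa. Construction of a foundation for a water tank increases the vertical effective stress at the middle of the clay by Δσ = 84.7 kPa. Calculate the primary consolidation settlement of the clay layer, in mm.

S_c ≈ 27.8 mm

Final effective stress: σ'_f = 129 + 84.7 = 213.7 kPa.
σ'_f = 213.7 ≤ σ'_p = 368 kPa, so the clay remains overconsolidated and only the recompression index applies:
S_c = C_r·H/(1+e₀)·log₁₀(σ'_f/σ'_0) = 0.081×3.4/2.17×log₁₀(213.7/129)
    = 0.12691 × 0.21921 = 0.02782 m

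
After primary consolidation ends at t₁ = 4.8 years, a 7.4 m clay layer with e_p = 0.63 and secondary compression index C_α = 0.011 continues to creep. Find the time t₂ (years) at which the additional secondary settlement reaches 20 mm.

t₂ ≈ 12.1 years

S_s = C_α·H/(1+e_p)·log₁₀(t₂/t₁) ⇒ log₁₀(t₂/t₁) = S_s·(1+e_p)/(C_α·H).
log₁₀(t₂/t₁) = 0.02 × (1+0.63) / (0.011×7.4) = 0.4005
t₂ = t₁ × 10^0.4005 = 4.8 × 2.515 = 12.07 years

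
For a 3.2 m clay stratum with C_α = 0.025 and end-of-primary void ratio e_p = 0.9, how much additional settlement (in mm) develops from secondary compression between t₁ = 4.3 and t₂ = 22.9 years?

S_s ≈ 30.6 mm

Secondary compression: S_s = C_α·H/(1+e_p)·log₁₀(t₂/t₁)
S_s = 0.025×3.2/(1+0.9)×log₁₀(22.9/4.3)
    = 0.04211 × 0.7264 = 0.03058 m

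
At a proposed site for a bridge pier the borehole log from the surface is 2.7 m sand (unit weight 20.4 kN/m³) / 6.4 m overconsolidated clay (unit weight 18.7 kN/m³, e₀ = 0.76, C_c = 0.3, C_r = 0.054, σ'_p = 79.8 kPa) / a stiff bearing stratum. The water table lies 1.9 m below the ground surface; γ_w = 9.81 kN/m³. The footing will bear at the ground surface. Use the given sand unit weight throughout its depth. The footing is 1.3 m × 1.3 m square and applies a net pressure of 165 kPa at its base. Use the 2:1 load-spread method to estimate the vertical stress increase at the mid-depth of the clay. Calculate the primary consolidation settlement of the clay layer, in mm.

S_c ≈ 11.9 mm

Mid-depth of clay below the ground surface: z = 2.7 + 6.4/2 = 5.9 m.
Total vertical stress at mid-clay: σ_v = 20.4×2.7 + 18.7×3.2 = 114.92 kPa.
Pore pressure: u = 9.81×(5.9 − 1.9) = 39.24 kPa.
Initial effective stress: σ'_0 = σ_v − u = 114.92 − 39.24 = 75.68 kPa.
Stress increase at mid-clay by the 2:1 spreading method:
Δσ = qBL/((B+z)(L+z)) = 165×1.3×1.3/((1.3+5.9)(1.3+5.9)) = 5.3791 kPa
Final effective stress: σ'_f = 75.68 + 5.3791 = 81.059 kPa.
σ'_f = 81.059 > σ'_p = 79.8 kPa, so the stress path crosses the preconsolidation pressure — recompression up to σ'_p, then virgin compression beyond:
S_c = H/(1+e₀)·[C_r·log₁₀(σ'_p/σ'_0) + C_c·log₁₀(σ'_f/σ'_p)]
    = 6.4/1.76 × [0.054×log₁₀(79.8/75.68) + 0.3×log₁₀(81.059/79.8)]
    = 3.6364 × [0.0012432 + 0.0020395] = 0.01194 m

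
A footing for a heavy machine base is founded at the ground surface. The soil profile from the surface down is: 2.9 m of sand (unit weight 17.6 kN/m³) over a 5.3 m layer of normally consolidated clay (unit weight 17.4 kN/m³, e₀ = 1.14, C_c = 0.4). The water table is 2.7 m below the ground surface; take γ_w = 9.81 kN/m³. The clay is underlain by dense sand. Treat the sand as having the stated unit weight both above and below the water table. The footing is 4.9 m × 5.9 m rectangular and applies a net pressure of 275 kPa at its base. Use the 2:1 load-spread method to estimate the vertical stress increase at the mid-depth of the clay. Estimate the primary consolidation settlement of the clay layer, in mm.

S_c ≈ 290 mm

Mid-depth of clay below the ground surface: z = 2.9 + 5.3/2 = 5.55 m.
Total vertical stress at mid-clay: σ_v = 17.6×2.9 + 17.4×2.65 = 97.15 kPa.
Pore pressure: u = 9.81×(5.55 − 2.7) = 27.959 kPa.
Initial effective stress: σ'_0 = σ_v − u = 97.15 − 27.959 = 69.191 kPa.
Stress increase at mid-clay by the 2:1 spreading method:
Δσ = qBL/((B+z)(L+z)) = 275×4.9×5.9/((4.9+5.55)(5.9+5.55)) = 66.444 kPa
Final effective stress: σ'_f = σ'_0 + Δσ = 69.191 + 66.444 = 135.63 kPa.
Normally consolidated clay, so the full stress increment lies on the virgin compression line:
S_c = C_c·H/(1+e₀)·log₁₀(σ'_f/σ'_0) = 0.4×5.3/(1+1.14)×log₁₀(135.63/69.191)
    = 0.99065 × 0.29231 = 0.2896 m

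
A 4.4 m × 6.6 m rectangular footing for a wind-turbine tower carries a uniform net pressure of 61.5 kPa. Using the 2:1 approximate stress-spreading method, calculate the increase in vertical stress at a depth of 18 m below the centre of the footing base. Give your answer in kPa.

Δσ_z ≈ 3.24 kPa

By the 2:1 method the load spreads at 1 horizontal : 2 vertical, so at depth z the loaded area has grown by z in each plan dimension:
Δσ = qBL/((B+z)(L+z)) = 61.5×4.4×6.6/((4.4+18)(6.6+18)) = 3.2411 kPa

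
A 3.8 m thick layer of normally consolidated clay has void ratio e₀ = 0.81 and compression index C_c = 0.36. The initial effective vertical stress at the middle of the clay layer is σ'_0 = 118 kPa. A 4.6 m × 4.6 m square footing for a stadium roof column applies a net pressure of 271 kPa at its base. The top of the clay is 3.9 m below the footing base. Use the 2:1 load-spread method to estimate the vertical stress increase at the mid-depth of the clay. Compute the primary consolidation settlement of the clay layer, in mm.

S_c ≈ 122 mm

Mid-depth of clay below the footing base: z = 3.9 + 3.8/2 = 5.8 m.
Stress increase at mid-clay by the 2:1 spreading method:
Δσ = qBL/((B+z)(L+z)) = 271×4.6×4.6/((4.6+5.8)(4.6+5.8)) = 53.017 kPa
Final effective stress: σ'_f = σ'_0 + Δσ = 118 + 53.017 = 171.02 kPa.
Normally consolidated clay, so the full stress increment lies on the virgin compression line:
S_c = C_c·H/(1+e₀)·log₁₀(σ'_f/σ'_0) = 0.36×3.8/(1+0.81)×log₁₀(171.02/118)
    = 0.7558 × 0.16116 = 0.1218 m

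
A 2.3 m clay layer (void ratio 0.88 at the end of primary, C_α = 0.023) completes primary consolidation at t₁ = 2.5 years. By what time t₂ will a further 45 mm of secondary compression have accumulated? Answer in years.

S_s = C_α·H/(1+e_p)·log₁₀(t₂/t₁) ⇒ log₁₀(t₂/t₁) = S_s·(1+e_p)/(C_α·H).
log₁₀(t₂/t₁) = 0.045 × (1+0.88) / (0.023×2.3) = 1.599
t₂ = t₁ × 10^1.599 = 2.5 × 39.74 = 99.35 years

t₂ ≈ 99.4 years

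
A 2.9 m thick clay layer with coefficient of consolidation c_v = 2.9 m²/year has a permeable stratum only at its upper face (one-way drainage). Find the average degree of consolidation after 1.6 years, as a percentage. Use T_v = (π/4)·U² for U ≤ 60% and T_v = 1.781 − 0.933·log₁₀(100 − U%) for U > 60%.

Drainage path length: H_d = H = 2.9 m (single drainage).
T_v = c_v·t/H_d² = 2.9×1.6/2.9² = 0.55172.
T_v = 0.55172 corresponds to the U > 60% branch:
U = 1 − 10^((1.781 − T_v)/0.933)/100 = 0.7922

U ≈ 79.2 %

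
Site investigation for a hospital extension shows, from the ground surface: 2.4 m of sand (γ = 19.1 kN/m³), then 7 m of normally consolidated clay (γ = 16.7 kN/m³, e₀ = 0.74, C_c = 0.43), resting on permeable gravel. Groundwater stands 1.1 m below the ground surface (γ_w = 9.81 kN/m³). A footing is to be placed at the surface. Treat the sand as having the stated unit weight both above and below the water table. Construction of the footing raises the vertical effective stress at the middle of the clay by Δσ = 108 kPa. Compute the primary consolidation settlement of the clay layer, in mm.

S_c ≈ 797 mm

Mid-depth of clay below the ground surface: z = 2.4 + 7/2 = 5.9 m.
Total vertical stress at mid-clay: σ_v = 19.1×2.4 + 16.7×3.5 = 104.29 kPa.
Pore pressure: u = 9.81×(5.9 − 1.1) = 47.088 kPa.
Initial effective stress: σ'_0 = σ_v − u = 104.29 − 47.088 = 57.202 kPa.
Final effective stress: σ'_f = σ'_0 + Δσ = 57.202 + 108 = 165.2 kPa.
Normally consolidated clay, so the full stress increment lies on the virgin compression line:
S_c = C_c·H/(1+e₀)·log₁₀(σ'_f/σ'_0) = 0.43×7/(1+0.74)×log₁₀(165.2/57.202)
    = 1.7299 × 0.4606 = 0.7968 m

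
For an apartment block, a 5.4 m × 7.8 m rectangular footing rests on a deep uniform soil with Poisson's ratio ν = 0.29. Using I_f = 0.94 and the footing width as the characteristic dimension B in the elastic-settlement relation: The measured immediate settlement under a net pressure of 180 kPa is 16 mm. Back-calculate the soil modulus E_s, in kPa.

S_e = q·B·(1−ν²)/E_s · I_f  ⇒  E_s = q·B·(1−ν²)·I_f / S_e.
E_s = 180 × 5.4 × 0.9159 × 0.94 / 0.016 = 52300 kPa

E_s ≈ 52300 kPa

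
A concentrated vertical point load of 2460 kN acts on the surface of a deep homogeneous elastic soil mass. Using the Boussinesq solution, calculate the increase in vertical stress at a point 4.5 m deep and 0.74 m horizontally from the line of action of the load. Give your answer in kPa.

Boussinesq vertical stress below a point load on an elastic half-space:
Δσ_z = 3P/(2πz²) · [1 + (r/z)²]^(−5/2)
r/z = 0.74/4.5 = 0.16444; [1+(r/z)²]^(−5/2) = 0.93547.
Δσ_z = 3×2460/(2π×4.5²) × 0.93547 = 58.003 × 0.93547 = 54.26 kPa

Δσ_z ≈ 54.3 kPa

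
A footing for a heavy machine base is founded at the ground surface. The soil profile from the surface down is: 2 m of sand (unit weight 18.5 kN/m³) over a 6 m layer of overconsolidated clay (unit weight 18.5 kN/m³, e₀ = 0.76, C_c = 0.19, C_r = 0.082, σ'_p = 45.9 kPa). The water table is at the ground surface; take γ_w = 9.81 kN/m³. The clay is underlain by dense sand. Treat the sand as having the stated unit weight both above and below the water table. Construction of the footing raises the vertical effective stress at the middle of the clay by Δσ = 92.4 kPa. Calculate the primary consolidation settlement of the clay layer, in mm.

Mid-depth of clay below the ground surface: z = 2 + 6/2 = 5 m.
Total vertical stress at mid-clay: σ_v = 18.5×2 + 18.5×3 = 92.5 kPa.
Pore pressure: u = 9.81×(5 − 0) = 49.05 kPa.
Initial effective stress: σ'_0 = σ_v − u = 92.5 − 49.05 = 43.45 kPa.
Final effective stress: σ'_f = 43.45 + 92.4 = 135.85 kPa.
σ'_f = 135.85 > σ'_p = 45.9 kPa, so the stress path crosses the preconsolidation pressure — recompression up to σ'_p, then virgin compression beyond:
S_c = H/(1+e₀)·[C_r·log₁₀(σ'_p/σ'_0) + C_c·log₁₀(σ'_f/σ'_p)]
    = 6/1.76 × [0.082×log₁₀(45.9/43.45) + 0.19×log₁₀(135.85/45.9)]
    = 3.4091 × [0.0019535 + 0.089537] = 0.3119 m

S_c ≈ 312 mm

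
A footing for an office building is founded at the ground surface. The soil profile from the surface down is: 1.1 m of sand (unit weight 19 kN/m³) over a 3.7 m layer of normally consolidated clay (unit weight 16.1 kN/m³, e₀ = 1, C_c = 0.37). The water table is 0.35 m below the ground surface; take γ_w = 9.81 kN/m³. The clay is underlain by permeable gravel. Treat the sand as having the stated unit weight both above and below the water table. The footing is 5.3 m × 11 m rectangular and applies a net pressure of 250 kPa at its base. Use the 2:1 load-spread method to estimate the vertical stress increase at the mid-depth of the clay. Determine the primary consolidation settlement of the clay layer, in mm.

Mid-depth of clay below the ground surface: z = 1.1 + 3.7/2 = 2.95 m.
Total vertical stress at mid-clay: σ_v = 19×1.1 + 16.1×1.85 = 50.685 kPa.
Pore pressure: u = 9.81×(2.95 − 0.35) = 25.506 kPa.
Initial effective stress: σ'_0 = σ_v − u = 50.685 − 25.506 = 25.179 kPa.
Stress increase at mid-clay by the 2:1 spreading method:
Δσ = qBL/((B+z)(L+z)) = 250×5.3×11/((5.3+2.95)(11+2.95)) = 126.64 kPa
Final effective stress: σ'_f = σ'_0 + Δσ = 25.179 + 126.64 = 151.82 kPa.
Normally consolidated clay, so the full stress increment lies on the virgin compression line:
S_c = C_c·H/(1+e₀)·log₁₀(σ'_f/σ'_0) = 0.37×3.7/(1+1)×log₁₀(151.82/25.179)
    = 0.6845 × 0.78029 = 0.5341 m

S_c ≈ 534 mm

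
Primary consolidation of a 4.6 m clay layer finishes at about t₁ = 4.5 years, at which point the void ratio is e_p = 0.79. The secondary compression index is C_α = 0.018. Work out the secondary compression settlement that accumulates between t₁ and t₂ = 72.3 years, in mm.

S_s ≈ 55.8 mm

Secondary compression: S_s = C_α·H/(1+e_p)·log₁₀(t₂/t₁)
S_s = 0.018×4.6/(1+0.79)×log₁₀(72.3/4.5)
    = 0.04626 × 1.206 = 0.05578 m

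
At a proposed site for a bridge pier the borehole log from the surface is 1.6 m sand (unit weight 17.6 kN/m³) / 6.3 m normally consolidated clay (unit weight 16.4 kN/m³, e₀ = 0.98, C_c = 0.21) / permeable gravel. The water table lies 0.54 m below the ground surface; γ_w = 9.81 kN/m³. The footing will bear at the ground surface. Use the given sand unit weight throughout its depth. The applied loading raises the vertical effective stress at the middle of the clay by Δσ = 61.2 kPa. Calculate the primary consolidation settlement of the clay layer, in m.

S_c ≈ 0.276 m

Mid-depth of clay below the ground surface: z = 1.6 + 6.3/2 = 4.75 m.
Total vertical stress at mid-clay: σ_v = 17.6×1.6 + 16.4×3.15 = 79.82 kPa.
Pore pressure: u = 9.81×(4.75 − 0.54) = 41.3 kPa.
Initial effective stress: σ'_0 = σ_v − u = 79.82 − 41.3 = 38.52 kPa.
Final effective stress: σ'_f = σ'_0 + Δσ = 38.52 + 61.2 = 99.72 kPa.
Normally consolidated clay, so the full stress increment lies on the virgin compression line:
S_c = C_c·H/(1+e₀)·log₁₀(σ'_f/σ'_0) = 0.21×6.3/(1+0.98)×log₁₀(99.72/38.52)
    = 0.66818 × 0.4131 = 0.276 m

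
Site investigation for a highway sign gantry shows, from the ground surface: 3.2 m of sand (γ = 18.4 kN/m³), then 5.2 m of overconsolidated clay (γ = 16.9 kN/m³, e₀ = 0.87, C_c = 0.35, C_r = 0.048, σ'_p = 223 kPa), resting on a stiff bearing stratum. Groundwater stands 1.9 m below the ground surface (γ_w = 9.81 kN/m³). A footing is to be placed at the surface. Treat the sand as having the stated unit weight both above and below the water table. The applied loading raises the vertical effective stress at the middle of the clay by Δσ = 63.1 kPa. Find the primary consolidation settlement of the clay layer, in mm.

Mid-depth of clay below the ground surface: z = 3.2 + 5.2/2 = 5.8 m.
Total vertical stress at mid-clay: σ_v = 18.4×3.2 + 16.9×2.6 = 102.82 kPa.
Pore pressure: u = 9.81×(5.8 − 1.9) = 38.259 kPa.
Initial effective stress: σ'_0 = σ_v − u = 102.82 − 38.259 = 64.561 kPa.
Final effective stress: σ'_f = 64.561 + 63.1 = 127.66 kPa.
σ'_f = 127.66 ≤ σ'_p = 223 kPa, so the clay remains overconsolidated and only the recompression index applies:
S_c = C_r·H/(1+e₀)·log₁₀(σ'_f/σ'_0) = 0.048×5.2/1.87×log₁₀(127.66/64.561)
    = 0.13347 × 0.29608 = 0.03952 m

S_c ≈ 39.5 mm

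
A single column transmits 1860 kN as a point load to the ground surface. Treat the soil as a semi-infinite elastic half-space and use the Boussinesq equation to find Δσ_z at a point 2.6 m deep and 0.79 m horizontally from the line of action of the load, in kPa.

Δσ_z ≈ 105 kPa

Boussinesq vertical stress below a point load on an elastic half-space:
Δσ_z = 3P/(2πz²) · [1 + (r/z)²]^(−5/2)
r/z = 0.79/2.6 = 0.30385; [1+(r/z)²]^(−5/2) = 0.8019.
Δσ_z = 3×1860/(2π×2.6²) × 0.8019 = 131.37 × 0.8019 = 105.3 kPa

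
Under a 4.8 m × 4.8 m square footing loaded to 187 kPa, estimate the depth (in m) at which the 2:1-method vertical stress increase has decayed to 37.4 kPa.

2:1 spreading — at depth z the loaded area has grown by z in each plan dimension:
qB²/(B+z)² = Δσ_z ⇒ z = B(√(q/Δσ_z) − 1) = 4.8×(√(187/37.4) − 1) = 5.933 m

z ≈ 5.93 m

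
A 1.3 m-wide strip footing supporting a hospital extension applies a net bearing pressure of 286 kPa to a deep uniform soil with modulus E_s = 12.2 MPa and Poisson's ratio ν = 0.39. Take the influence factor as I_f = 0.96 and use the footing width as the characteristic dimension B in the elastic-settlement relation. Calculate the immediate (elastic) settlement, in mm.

S_e ≈ 24.8 mm

Immediate (elastic) settlement: S_e = q·B·(1−ν²)/E_s · I_f.
E_s = 12.2 MPa = 12200 kPa.
S_e = 286 × 1.3 × (1 − 0.39²) / 12200 × 0.96
    = 286 × 1.3 × 0.8479 / 12200 × 0.96
    = 0.02481 m = 24.81 mm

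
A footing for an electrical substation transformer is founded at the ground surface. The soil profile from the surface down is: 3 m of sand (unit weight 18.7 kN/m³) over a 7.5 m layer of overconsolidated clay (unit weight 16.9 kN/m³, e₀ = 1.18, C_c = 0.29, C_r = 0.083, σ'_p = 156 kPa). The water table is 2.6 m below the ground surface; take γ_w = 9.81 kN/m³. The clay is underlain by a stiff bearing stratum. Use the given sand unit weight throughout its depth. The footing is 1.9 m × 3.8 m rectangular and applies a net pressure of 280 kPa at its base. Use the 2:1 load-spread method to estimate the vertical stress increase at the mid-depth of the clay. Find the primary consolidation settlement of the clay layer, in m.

S_c ≈ 0.0307 m

Mid-depth of clay below the ground surface: z = 3 + 7.5/2 = 6.75 m.
Total vertical stress at mid-clay: σ_v = 18.7×3 + 16.9×3.75 = 119.47 kPa.
Pore pressure: u = 9.81×(6.75 − 2.6) = 40.712 kPa.
Initial effective stress: σ'_0 = σ_v − u = 119.47 − 40.712 = 78.758 kPa.
Stress increase at mid-clay by the 2:1 spreading method:
Δσ = qBL/((B+z)(L+z)) = 280×1.9×3.8/((1.9+6.75)(3.8+6.75)) = 22.153 kPa
Final effective stress: σ'_f = 78.758 + 22.153 = 100.91 kPa.
σ'_f = 100.91 ≤ σ'_p = 156 kPa, so the clay remains overconsolidated and only the recompression index applies:
S_c = C_r·H/(1+e₀)·log₁₀(σ'_f/σ'_0) = 0.083×7.5/2.18×log₁₀(100.91/78.758)
    = 0.28555 × 0.10764 = 0.03074 m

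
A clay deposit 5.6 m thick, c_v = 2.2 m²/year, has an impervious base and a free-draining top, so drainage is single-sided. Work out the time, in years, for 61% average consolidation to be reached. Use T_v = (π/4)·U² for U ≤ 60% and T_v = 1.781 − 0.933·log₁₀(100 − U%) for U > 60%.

t ≈ 4.23 years

Drainage path length: H_d = H = 5.6 m (single drainage).
U > 60%: T_v = 1.781 − 0.933·log₁₀(100 − 61) = 0.29654.
t = T_v·H_d²/c_v = 0.29654×5.6²/2.2 = 4.227 years.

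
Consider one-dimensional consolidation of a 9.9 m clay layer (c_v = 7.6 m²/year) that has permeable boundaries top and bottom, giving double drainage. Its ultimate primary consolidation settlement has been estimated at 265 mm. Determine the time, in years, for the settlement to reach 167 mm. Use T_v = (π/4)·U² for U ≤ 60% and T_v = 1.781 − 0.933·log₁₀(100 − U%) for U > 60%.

Drainage path length: H_d = H/2 = 4.95 m (double drainage).
U = S(t)/S_ult = 167/265 = 0.6302.
U > 60%: T_v = 1.781 − 0.933·log₁₀(100 − 63.019) = 0.31807.
t = T_v·H_d²/c_v = 0.31807×4.95²/7.6 = 1.025 years.

t ≈ 1.03 years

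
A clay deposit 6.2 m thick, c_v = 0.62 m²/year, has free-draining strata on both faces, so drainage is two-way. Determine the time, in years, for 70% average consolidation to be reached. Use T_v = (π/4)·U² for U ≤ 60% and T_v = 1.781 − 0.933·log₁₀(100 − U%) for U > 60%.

Drainage path length: H_d = H/2 = 3.1 m (double drainage).
U > 60%: T_v = 1.781 − 0.933·log₁₀(100 − 70) = 0.40285.
t = T_v·H_d²/c_v = 0.40285×3.1²/0.62 = 6.244 years.

t ≈ 6.24 years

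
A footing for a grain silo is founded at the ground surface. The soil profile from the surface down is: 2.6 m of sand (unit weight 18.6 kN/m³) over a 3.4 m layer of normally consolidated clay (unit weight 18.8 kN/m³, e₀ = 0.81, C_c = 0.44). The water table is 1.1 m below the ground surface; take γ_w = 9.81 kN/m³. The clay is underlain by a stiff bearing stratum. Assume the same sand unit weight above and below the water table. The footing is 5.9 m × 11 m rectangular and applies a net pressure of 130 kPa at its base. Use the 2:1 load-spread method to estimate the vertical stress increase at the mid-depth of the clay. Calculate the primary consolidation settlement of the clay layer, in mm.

Mid-depth of clay below the ground surface: z = 2.6 + 3.4/2 = 4.3 m.
Total vertical stress at mid-clay: σ_v = 18.6×2.6 + 18.8×1.7 = 80.32 kPa.
Pore pressure: u = 9.81×(4.3 − 1.1) = 31.392 kPa.
Initial effective stress: σ'_0 = σ_v − u = 80.32 − 31.392 = 48.928 kPa.
Stress increase at mid-clay by the 2:1 spreading method:
Δσ = qBL/((B+z)(L+z)) = 130×5.9×11/((5.9+4.3)(11+4.3)) = 54.063 kPa
Final effective stress: σ'_f = σ'_0 + Δσ = 48.928 + 54.063 = 102.99 kPa.
Normally consolidated clay, so the full stress increment lies on the virgin compression line:
S_c = C_c·H/(1+e₀)·log₁₀(σ'_f/σ'_0) = 0.44×3.4/(1+0.81)×log₁₀(102.99/48.928)
    = 0.82652 × 0.32324 = 0.2672 m

S_c ≈ 267 mm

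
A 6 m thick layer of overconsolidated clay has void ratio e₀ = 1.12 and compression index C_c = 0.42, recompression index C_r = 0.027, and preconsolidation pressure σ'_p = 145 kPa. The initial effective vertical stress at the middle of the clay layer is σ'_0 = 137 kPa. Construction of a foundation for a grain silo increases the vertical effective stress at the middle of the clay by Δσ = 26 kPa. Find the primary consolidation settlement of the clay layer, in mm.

Final effective stress: σ'_f = 137 + 26 = 163 kPa.
σ'_f = 163 > σ'_p = 145 kPa, so the stress path crosses the preconsolidation pressure — recompression up to σ'_p, then virgin compression beyond:
S_c = H/(1+e₀)·[C_r·log₁₀(σ'_p/σ'_0) + C_c·log₁₀(σ'_f/σ'_p)]
    = 6/2.12 × [0.027×log₁₀(145/137) + 0.42×log₁₀(163/145)]
    = 2.8302 × [0.00066548 + 0.021344] = 0.06229 m

S_c ≈ 62.3 mm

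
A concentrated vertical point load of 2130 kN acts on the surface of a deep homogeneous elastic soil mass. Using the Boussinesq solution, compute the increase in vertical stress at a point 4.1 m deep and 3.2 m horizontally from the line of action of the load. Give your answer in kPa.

Boussinesq vertical stress below a point load on an elastic half-space:
Δσ_z = 3P/(2πz²) · [1 + (r/z)²]^(−5/2)
r/z = 3.2/4.1 = 0.78049; [1+(r/z)²]^(−5/2) = 0.30444.
Δσ_z = 3×2130/(2π×4.1²) × 0.30444 = 60.5 × 0.30444 = 18.42 kPa

Δσ_z ≈ 18.4 kPa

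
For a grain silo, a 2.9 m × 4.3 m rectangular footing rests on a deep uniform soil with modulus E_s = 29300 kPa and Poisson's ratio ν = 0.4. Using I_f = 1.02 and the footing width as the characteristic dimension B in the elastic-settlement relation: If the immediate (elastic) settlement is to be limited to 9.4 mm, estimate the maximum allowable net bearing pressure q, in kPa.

S_e = q·B·(1−ν²)/E_s · I_f  ⇒  q = S_e·E_s / (B·(1−ν²)·I_f).
q = 0.0094 × 29300 / (2.9 × 0.84 × 1.02) = 110.8 kPa

q ≈ 111 kPa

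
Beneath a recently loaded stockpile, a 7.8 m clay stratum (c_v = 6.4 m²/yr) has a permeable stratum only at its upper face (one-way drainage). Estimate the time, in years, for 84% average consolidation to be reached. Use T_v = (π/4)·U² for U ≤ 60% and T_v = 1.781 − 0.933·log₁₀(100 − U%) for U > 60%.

t ≈ 6.25 years

Drainage path length: H_d = H = 7.8 m (single drainage).
U > 60%: T_v = 1.781 − 0.933·log₁₀(100 − 84) = 0.65756.
t = T_v·H_d²/c_v = 0.65756×7.8²/6.4 = 6.251 years.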